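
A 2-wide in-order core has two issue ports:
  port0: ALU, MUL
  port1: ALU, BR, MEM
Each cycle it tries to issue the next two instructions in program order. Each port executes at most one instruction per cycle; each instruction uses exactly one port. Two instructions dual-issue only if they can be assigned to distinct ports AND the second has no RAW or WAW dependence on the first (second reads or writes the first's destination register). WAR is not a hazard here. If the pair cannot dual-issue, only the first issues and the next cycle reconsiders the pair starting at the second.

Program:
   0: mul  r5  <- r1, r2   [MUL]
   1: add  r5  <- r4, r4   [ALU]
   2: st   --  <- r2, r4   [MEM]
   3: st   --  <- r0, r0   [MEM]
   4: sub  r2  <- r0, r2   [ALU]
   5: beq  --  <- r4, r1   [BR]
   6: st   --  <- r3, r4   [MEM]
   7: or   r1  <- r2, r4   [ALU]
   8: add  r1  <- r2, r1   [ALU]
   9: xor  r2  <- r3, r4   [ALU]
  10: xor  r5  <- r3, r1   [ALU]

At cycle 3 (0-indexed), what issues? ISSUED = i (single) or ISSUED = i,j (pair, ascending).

ISSUED = 5

#0 head=0: mul i0 WAW r5
#1 head=1: add/st i1+i2 2-wide
#2 head=3: st/sub i3+i4 2-wide
#3 head=5: beq i5 no-port BR/MEM
#4 head=6: st/or i6+i7 2-wide
#5 head=8: add/xor i8+i9 2-wide
#6 head=10: xor i10 tail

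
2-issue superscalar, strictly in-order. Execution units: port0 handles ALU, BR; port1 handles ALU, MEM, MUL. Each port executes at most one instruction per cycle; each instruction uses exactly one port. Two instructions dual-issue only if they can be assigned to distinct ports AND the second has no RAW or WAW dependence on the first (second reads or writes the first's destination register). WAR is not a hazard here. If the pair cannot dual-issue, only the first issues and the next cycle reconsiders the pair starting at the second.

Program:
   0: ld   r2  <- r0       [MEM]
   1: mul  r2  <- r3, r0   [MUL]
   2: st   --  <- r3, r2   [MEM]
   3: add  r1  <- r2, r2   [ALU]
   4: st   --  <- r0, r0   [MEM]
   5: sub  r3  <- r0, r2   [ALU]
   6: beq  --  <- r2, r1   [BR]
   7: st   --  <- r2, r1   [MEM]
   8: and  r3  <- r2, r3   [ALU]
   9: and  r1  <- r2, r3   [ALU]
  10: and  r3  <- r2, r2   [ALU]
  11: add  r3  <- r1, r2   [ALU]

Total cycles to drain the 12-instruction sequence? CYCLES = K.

CYCLES = 8

t=0 i0:ld ; no-port MEM/MUL
t=1 i1:mul ; no-port MUL/MEM
t=2 i2+i3:st+add ; pair
t=3 i4+i5:st+sub ; pair
t=4 i6+i7:beq+st ; pair
t=5 i8:and ; RAW r3
t=6 i9+i10:and+and ; pair
t=7 i11:add ; tail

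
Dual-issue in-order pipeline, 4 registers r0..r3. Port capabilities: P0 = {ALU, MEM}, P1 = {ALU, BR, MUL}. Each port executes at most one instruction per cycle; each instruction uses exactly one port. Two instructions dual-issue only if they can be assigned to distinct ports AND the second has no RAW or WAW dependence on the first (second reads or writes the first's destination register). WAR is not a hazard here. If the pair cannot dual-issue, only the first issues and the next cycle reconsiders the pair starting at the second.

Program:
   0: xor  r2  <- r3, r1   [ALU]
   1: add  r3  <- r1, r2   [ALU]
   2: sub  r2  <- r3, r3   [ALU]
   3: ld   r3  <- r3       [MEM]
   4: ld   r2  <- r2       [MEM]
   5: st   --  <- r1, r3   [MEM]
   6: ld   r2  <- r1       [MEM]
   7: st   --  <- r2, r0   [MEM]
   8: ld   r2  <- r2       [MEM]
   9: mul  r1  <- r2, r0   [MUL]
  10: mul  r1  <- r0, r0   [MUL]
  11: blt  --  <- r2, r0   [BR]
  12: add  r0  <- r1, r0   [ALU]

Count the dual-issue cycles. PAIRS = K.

[0] i0  xor  -- RAW r2
[1] i1  add  -- RAW r3
[2] i2+i3  sub/ld  -- dual
[3] i4  ld  -- no-port MEM/MEM
[4] i5  st  -- no-port MEM/MEM
[5] i6  ld  -- no-port MEM/MEM
[6] i7  st  -- no-port MEM/MEM
[7] i8  ld  -- RAW r2
[8] i9  mul  -- no-port MUL/MUL
[9] i10  mul  -- no-port MUL/BR
[10] i11+i12  blt/add  -- dual

PAIRS = 2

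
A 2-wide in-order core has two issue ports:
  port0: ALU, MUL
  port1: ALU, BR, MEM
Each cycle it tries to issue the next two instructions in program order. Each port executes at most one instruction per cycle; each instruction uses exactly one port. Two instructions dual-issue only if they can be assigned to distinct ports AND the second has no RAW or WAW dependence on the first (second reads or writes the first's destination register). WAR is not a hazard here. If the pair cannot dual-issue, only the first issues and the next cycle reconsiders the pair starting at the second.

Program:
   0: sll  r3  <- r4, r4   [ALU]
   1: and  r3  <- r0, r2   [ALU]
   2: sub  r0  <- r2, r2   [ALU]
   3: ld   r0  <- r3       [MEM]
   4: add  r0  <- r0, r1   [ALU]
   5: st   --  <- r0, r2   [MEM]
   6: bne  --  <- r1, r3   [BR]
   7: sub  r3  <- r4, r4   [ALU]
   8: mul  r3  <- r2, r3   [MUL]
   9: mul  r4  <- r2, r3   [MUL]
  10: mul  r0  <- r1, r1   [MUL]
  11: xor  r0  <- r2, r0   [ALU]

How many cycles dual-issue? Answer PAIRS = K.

0. sll.ALU @i0  | WAW r3
1. and.ALU/sub.ALU @i1/i2  | pair
2. ld.MEM @i3  | RAW+WAW r0
3. add.ALU @i4  | RAW r0
4. st.MEM @i5  | no-port MEM/BR
5. bne.BR/sub.ALU @i6/i7  | pair
6. mul.MUL @i8  | no-port MUL/MUL
7. mul.MUL @i9  | no-port MUL/MUL
8. mul.MUL @i10  | RAW+WAW r0
9. xor.ALU @i11  | tail

PAIRS = 2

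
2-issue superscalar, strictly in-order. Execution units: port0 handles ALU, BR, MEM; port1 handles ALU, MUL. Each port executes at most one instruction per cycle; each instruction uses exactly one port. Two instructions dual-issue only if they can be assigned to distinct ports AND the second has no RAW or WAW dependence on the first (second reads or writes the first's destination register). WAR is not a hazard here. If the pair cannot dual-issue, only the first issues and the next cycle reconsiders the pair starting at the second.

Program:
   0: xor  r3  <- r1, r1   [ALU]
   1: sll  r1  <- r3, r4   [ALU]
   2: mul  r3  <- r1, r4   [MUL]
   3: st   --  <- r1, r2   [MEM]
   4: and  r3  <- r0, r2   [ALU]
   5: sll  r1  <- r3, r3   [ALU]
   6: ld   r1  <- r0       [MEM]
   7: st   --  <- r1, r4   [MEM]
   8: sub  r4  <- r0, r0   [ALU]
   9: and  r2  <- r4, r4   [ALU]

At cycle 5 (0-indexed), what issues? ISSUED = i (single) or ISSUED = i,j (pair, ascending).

  cy0 -> i0 (xor) RAW r3
  cy1 -> i1 (sll) RAW r1
  cy2 -> i2+i3 (mul st) dual
  cy3 -> i4 (and) RAW r3
  cy4 -> i5 (sll) WAW r1
  cy5 -> i6 (ld) no-port MEM/MEM
  cy6 -> i7+i8 (st sub) dual
  cy7 -> i9 (and) tail

ISSUED = 6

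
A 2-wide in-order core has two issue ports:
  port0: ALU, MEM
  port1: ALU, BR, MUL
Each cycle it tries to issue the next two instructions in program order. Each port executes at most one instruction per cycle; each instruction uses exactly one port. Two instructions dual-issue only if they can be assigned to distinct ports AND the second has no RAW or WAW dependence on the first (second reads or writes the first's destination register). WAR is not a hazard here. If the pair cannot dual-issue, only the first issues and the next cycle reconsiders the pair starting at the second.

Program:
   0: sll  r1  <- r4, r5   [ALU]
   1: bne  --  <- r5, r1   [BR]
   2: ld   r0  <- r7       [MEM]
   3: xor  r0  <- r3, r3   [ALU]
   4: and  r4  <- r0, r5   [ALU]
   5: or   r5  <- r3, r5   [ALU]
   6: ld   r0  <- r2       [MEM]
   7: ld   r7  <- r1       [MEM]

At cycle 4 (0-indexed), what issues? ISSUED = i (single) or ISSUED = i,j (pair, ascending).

ISSUED = 6

t=0 i0:sll ; RAW r1
t=1 i1,i2:bne;ld ; pair
t=2 i3:xor ; RAW r0
t=3 i4,i5:and;or ; pair
t=4 i6:ld ; no-port MEM/MEM
t=5 i7:ld ; tail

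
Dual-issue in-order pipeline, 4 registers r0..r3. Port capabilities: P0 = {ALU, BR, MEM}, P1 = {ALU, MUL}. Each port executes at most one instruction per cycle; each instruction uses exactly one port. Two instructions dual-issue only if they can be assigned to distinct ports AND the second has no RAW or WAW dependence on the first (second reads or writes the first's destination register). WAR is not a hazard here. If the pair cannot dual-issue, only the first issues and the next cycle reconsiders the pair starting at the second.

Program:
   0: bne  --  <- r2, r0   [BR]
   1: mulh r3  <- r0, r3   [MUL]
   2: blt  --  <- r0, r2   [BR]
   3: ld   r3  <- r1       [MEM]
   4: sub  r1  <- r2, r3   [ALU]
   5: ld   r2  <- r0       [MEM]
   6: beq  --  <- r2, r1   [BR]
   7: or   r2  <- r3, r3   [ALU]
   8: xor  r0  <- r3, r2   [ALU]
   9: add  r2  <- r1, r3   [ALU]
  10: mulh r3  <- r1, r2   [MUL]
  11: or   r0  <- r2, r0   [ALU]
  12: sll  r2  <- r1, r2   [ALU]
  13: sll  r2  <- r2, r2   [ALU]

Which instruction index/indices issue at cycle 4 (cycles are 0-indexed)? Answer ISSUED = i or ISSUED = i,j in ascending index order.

ISSUED = 6,7

0. bne.BR/mulh.MUL @i0+i1  | 2-wide
1. blt.BR @i2  | no-port BR/MEM
2. ld.MEM @i3  | RAW r3
3. sub.ALU/ld.MEM @i4+i5  | 2-wide
4. beq.BR/or.ALU @i6+i7  | 2-wide
5. xor.ALU/add.ALU @i8+i9  | 2-wide
6. mulh.MUL/or.ALU @i10+i11  | 2-wide
7. sll.ALU @i12  | RAW+WAW r2
8. sll.ALU @i13  | tail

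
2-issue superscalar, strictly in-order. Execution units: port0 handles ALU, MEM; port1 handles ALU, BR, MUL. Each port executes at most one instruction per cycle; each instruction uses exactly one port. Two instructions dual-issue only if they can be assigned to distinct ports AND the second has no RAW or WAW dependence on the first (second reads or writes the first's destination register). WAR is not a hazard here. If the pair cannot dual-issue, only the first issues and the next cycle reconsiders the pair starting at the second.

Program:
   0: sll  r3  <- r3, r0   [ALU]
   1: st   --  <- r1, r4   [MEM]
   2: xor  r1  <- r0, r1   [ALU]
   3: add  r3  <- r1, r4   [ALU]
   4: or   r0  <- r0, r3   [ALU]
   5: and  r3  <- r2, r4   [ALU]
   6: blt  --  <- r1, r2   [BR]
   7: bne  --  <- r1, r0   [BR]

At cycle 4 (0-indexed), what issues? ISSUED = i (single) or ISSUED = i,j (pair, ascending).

ISSUED = 6

t=0 i0/i1:sll.ALU st.MEM ; pair
t=1 i2:xor.ALU ; RAW r1
t=2 i3:add.ALU ; RAW r3
t=3 i4/i5:or.ALU and.ALU ; pair
t=4 i6:blt.BR ; no-port BR/BR
t=5 i7:bne.BR ; tail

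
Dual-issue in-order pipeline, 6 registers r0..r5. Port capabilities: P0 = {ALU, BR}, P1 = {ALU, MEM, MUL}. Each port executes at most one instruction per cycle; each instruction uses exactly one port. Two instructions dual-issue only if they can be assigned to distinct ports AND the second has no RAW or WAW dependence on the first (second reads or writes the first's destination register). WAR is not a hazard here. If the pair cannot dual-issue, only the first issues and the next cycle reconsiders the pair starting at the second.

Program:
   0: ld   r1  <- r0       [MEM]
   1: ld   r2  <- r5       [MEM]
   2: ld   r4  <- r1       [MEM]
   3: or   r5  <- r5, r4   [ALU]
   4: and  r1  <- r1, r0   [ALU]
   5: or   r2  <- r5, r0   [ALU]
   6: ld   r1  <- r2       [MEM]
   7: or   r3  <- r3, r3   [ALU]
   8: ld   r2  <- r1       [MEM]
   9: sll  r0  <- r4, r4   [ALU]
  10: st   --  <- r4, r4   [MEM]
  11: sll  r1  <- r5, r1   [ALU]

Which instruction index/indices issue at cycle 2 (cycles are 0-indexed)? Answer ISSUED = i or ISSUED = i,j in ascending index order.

ISSUED = 2

c0: i0 ld  no-port MEM/MEM
c1: i1 ld  no-port MEM/MEM
c2: i2 ld  RAW r4
c3: i3,i4 or/and  dual
c4: i5 or  RAW r2
c5: i6,i7 ld/or  dual
c6: i8,i9 ld/sll  dual
c7: i10,i11 st/sll  dual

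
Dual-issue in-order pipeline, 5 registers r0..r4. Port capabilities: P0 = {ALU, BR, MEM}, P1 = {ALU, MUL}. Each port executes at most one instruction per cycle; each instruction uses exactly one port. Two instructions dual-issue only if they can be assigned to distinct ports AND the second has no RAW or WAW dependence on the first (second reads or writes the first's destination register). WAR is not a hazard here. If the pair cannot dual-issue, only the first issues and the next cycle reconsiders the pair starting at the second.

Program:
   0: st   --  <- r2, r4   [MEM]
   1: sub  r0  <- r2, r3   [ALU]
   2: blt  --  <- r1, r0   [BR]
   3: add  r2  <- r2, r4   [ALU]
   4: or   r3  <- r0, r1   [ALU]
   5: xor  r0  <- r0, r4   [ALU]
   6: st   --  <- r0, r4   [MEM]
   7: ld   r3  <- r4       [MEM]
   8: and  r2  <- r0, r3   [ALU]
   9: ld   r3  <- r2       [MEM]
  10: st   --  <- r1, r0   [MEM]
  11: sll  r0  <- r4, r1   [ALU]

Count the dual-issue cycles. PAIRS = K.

PAIRS = 4

t=0 i0+i1:st sub ; pair
t=1 i2+i3:blt add ; pair
t=2 i4+i5:or xor ; pair
t=3 i6:st ; no-port MEM/MEM
t=4 i7:ld ; RAW r3
t=5 i8:and ; RAW r2
t=6 i9:ld ; no-port MEM/MEM
t=7 i10+i11:st sll ; pair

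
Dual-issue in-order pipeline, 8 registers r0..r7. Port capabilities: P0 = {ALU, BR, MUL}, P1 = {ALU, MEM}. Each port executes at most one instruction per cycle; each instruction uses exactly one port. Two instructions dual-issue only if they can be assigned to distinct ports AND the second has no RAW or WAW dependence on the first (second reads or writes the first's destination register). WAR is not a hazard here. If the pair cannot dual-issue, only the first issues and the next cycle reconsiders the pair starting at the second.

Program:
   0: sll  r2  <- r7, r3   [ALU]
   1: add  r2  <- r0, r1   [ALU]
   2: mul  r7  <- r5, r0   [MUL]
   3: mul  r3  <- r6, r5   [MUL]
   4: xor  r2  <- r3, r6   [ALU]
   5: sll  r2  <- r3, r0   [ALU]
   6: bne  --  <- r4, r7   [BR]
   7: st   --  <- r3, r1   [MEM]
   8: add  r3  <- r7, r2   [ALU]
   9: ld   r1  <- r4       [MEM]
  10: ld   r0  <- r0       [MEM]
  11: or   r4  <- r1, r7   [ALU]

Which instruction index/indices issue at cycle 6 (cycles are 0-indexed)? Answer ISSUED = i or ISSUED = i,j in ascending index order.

ISSUED = 9

0. sll.ALU @i0  | WAW r2
1. add.ALU+mul.MUL @i1/i2  | dual
2. mul.MUL @i3  | RAW r3
3. xor.ALU @i4  | WAW r2
4. sll.ALU+bne.BR @i5/i6  | dual
5. st.MEM+add.ALU @i7/i8  | dual
6. ld.MEM @i9  | no-port MEM/MEM
7. ld.MEM+or.ALU @i10/i11  | dual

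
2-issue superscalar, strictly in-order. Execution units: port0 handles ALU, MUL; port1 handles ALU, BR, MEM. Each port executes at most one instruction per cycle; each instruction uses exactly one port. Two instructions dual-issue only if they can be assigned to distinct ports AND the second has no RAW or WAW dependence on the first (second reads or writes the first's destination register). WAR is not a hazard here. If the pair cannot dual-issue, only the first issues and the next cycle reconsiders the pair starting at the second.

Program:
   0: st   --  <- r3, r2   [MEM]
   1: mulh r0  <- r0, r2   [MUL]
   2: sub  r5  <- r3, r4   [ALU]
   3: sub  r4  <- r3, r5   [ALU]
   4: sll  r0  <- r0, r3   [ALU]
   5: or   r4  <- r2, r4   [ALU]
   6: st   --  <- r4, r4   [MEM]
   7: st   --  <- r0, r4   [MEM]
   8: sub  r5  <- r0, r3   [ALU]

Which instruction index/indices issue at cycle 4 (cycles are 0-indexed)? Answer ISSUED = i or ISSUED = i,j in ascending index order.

[0] i0,i1  st;mulh  -- dual
[1] i2  sub  -- RAW r5
[2] i3,i4  sub;sll  -- dual
[3] i5  or  -- RAW r4
[4] i6  st  -- no-port MEM/MEM
[5] i7,i8  st;sub  -- dual

ISSUED = 6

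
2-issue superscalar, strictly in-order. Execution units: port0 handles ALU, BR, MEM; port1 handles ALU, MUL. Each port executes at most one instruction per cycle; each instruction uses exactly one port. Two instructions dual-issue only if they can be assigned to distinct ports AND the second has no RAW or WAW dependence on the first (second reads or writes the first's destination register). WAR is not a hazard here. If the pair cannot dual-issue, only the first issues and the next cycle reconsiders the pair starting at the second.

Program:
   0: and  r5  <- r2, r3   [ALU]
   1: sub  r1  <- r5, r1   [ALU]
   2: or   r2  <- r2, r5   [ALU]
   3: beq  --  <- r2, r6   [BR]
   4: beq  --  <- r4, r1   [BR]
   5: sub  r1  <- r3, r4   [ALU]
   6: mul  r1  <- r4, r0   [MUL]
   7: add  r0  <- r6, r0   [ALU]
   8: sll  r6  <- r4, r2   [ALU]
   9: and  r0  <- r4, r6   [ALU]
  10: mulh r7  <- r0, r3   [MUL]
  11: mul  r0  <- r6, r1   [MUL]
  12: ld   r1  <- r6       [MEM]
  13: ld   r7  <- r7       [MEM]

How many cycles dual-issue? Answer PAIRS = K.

t=0 i0:and ; RAW r5
t=1 i1+i2:sub or ; dual
t=2 i3:beq ; no-port BR/BR
t=3 i4+i5:beq sub ; dual
t=4 i6+i7:mul add ; dual
t=5 i8:sll ; RAW r6
t=6 i9:and ; RAW r0
t=7 i10:mulh ; no-port MUL/MUL
t=8 i11+i12:mul ld ; dual
t=9 i13:ld ; tail

PAIRS = 4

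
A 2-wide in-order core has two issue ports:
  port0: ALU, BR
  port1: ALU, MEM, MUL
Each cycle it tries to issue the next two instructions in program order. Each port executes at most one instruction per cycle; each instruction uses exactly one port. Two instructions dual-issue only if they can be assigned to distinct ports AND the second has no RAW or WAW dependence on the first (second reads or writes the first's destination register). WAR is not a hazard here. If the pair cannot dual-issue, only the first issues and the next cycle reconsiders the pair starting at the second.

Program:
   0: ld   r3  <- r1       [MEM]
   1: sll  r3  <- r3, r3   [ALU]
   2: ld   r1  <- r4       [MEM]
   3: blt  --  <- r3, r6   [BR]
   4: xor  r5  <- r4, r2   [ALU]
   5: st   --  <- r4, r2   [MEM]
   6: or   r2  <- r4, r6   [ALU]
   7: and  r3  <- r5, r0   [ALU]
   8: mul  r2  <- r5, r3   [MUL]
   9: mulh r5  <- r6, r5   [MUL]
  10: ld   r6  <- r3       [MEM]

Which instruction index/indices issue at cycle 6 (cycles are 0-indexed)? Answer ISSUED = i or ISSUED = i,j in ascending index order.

#0 head=0: ld.MEM i0 RAW+WAW r3
#1 head=1: sll.ALU ld.MEM i1/i2 2-wide
#2 head=3: blt.BR xor.ALU i3/i4 2-wide
#3 head=5: st.MEM or.ALU i5/i6 2-wide
#4 head=7: and.ALU i7 RAW r3
#5 head=8: mul.MUL i8 no-port MUL/MUL
#6 head=9: mulh.MUL i9 no-port MUL/MEM
#7 head=10: ld.MEM i10 tail

ISSUED = 9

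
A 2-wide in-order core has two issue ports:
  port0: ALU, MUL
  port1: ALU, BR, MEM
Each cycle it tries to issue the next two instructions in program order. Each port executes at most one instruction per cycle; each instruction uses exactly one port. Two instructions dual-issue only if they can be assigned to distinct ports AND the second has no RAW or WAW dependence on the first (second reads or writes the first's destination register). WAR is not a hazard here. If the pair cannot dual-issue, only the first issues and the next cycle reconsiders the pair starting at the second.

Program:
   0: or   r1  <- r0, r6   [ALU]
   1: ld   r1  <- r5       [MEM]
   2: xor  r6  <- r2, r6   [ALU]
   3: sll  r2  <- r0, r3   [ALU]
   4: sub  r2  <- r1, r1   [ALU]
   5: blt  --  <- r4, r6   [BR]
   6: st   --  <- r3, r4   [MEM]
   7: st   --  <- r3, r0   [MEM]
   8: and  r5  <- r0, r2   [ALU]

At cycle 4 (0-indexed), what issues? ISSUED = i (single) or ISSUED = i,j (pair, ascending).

ISSUED = 6

#0 head=0: or.ALU i0 WAW r1
#1 head=1: ld.MEM;xor.ALU i1+i2 pair
#2 head=3: sll.ALU i3 WAW r2
#3 head=4: sub.ALU;blt.BR i4+i5 pair
#4 head=6: st.MEM i6 no-port MEM/MEM
#5 head=7: st.MEM;and.ALU i7+i8 pair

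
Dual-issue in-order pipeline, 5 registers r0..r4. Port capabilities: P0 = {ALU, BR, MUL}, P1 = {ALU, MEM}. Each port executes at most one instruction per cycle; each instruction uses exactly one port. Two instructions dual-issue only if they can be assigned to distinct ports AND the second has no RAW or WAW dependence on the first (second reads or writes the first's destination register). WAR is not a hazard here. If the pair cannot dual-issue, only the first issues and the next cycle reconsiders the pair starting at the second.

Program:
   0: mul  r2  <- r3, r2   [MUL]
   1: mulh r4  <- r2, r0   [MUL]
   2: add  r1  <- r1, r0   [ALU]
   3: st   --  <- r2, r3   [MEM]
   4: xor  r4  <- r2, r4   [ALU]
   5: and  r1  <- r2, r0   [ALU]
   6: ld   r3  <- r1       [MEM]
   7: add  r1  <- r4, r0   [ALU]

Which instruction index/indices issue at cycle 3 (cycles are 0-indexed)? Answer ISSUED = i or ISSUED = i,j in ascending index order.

0. mul.MUL @i0  | no-port MUL/MUL
1. mulh.MUL;add.ALU @i1/i2  | pair
2. st.MEM;xor.ALU @i3/i4  | pair
3. and.ALU @i5  | RAW r1
4. ld.MEM;add.ALU @i6/i7  | pair

ISSUED = 5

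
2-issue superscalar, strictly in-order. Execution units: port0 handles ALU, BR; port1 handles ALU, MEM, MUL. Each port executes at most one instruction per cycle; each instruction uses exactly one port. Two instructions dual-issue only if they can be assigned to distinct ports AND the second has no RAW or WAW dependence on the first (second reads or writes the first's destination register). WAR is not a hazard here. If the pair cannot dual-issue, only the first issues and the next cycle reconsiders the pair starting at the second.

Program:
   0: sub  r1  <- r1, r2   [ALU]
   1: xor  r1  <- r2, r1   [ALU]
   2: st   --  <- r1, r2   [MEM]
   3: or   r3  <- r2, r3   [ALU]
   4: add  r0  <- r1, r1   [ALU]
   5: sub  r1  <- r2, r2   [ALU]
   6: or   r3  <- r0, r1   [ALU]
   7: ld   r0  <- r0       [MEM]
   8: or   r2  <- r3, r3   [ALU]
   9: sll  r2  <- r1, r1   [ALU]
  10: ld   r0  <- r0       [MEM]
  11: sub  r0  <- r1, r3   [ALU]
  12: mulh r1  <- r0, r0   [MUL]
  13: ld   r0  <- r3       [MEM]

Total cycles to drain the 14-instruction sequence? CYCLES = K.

t=0 i0:sub ; RAW+WAW r1
t=1 i1:xor ; RAW r1
t=2 i2+i3:st+or ; dual
t=3 i4+i5:add+sub ; dual
t=4 i6+i7:or+ld ; dual
t=5 i8:or ; WAW r2
t=6 i9+i10:sll+ld ; dual
t=7 i11:sub ; RAW r0
t=8 i12:mulh ; no-port MUL/MEM
t=9 i13:ld ; tail

CYCLES = 10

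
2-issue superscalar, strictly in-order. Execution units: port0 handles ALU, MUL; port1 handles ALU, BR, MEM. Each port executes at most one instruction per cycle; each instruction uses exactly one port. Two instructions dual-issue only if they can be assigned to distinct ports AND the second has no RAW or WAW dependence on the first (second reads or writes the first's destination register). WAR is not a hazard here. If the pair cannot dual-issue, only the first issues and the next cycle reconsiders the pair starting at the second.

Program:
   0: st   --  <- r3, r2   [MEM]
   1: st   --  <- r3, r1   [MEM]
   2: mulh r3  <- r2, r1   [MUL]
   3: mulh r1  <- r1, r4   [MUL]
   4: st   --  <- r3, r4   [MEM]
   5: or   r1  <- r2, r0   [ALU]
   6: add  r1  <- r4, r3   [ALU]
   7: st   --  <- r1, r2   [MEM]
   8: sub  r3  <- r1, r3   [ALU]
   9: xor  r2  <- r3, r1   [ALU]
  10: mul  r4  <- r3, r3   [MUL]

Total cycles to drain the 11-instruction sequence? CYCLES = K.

c0: i0 st.MEM  no-port MEM/MEM
c1: i1+i2 st.MEM+mulh.MUL  pair
c2: i3+i4 mulh.MUL+st.MEM  pair
c3: i5 or.ALU  WAW r1
c4: i6 add.ALU  RAW r1
c5: i7+i8 st.MEM+sub.ALU  pair
c6: i9+i10 xor.ALU+mul.MUL  pair

CYCLES = 7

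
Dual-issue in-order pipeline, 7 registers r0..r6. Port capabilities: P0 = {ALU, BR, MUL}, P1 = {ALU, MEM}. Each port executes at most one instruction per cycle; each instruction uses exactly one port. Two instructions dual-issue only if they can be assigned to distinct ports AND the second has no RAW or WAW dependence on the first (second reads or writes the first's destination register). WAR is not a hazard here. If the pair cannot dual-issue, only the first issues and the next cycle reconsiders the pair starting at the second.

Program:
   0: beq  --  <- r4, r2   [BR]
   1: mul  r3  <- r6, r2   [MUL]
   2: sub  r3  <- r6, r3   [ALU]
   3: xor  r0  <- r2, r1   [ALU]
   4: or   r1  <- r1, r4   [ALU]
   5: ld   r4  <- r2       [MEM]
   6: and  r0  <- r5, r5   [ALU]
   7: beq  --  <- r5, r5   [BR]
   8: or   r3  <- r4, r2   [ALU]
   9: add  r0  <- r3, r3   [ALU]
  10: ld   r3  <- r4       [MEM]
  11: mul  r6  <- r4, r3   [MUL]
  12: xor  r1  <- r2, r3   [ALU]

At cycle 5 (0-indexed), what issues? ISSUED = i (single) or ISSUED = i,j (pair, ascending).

0. beq @i0  | no-port BR/MUL
1. mul @i1  | RAW+WAW r3
2. sub xor @i2,i3  | 2-wide
3. or ld @i4,i5  | 2-wide
4. and beq @i6,i7  | 2-wide
5. or @i8  | RAW r3
6. add ld @i9,i10  | 2-wide
7. mul xor @i11,i12  | 2-wide

ISSUED = 8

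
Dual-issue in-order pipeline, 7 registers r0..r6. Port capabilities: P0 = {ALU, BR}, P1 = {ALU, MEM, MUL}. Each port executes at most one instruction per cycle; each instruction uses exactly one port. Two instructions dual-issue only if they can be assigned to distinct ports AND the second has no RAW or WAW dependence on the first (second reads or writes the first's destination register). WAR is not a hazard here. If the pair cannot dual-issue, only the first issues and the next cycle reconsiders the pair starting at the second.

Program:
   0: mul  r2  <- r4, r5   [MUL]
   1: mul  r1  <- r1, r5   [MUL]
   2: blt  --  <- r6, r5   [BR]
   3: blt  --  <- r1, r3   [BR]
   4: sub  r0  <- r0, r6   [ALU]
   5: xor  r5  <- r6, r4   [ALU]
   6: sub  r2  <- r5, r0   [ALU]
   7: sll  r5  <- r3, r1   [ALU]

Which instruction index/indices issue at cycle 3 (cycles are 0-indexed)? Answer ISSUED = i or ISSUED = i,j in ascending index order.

c0: i0 mul  no-port MUL/MUL
c1: i1,i2 mul/blt  2-wide
c2: i3,i4 blt/sub  2-wide
c3: i5 xor  RAW r5
c4: i6,i7 sub/sll  2-wide

ISSUED = 5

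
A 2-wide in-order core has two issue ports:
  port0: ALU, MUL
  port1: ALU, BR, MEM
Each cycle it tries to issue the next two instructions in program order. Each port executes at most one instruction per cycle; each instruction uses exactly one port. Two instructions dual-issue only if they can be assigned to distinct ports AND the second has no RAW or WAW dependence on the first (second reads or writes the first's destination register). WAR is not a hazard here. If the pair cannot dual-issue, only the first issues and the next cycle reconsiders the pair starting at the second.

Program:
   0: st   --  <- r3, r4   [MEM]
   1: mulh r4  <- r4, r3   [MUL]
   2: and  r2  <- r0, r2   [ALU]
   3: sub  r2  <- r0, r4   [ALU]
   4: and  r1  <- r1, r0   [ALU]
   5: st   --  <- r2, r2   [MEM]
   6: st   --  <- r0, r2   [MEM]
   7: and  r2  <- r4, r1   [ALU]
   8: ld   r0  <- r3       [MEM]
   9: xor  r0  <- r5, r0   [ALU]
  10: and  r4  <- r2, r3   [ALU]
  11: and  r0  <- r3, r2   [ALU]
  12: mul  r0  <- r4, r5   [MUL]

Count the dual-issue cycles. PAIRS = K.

PAIRS = 4

t=0 i0/i1:st+mulh ; 2-wide
t=1 i2:and ; WAW r2
t=2 i3/i4:sub+and ; 2-wide
t=3 i5:st ; no-port MEM/MEM
t=4 i6/i7:st+and ; 2-wide
t=5 i8:ld ; RAW+WAW r0
t=6 i9/i10:xor+and ; 2-wide
t=7 i11:and ; WAW r0
t=8 i12:mul ; tail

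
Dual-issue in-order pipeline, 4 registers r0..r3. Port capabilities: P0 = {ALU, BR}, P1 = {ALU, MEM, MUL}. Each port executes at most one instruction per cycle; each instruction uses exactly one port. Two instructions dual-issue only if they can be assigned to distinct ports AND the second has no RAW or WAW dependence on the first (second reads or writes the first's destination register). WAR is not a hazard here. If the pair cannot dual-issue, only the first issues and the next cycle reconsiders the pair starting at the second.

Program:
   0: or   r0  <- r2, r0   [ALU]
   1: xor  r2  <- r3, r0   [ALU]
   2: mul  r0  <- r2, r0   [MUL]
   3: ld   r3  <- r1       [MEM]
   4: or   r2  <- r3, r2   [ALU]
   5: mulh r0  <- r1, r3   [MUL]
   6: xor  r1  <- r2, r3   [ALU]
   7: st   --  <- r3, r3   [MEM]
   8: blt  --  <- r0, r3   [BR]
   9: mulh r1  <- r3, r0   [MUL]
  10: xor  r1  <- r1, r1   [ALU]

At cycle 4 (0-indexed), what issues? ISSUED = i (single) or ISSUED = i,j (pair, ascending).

ISSUED = 4,5

0. or @i0  | RAW r0
1. xor @i1  | RAW r2
2. mul @i2  | no-port MUL/MEM
3. ld @i3  | RAW r3
4. or;mulh @i4/i5  | dual
5. xor;st @i6/i7  | dual
6. blt;mulh @i8/i9  | dual
7. xor @i10  | tail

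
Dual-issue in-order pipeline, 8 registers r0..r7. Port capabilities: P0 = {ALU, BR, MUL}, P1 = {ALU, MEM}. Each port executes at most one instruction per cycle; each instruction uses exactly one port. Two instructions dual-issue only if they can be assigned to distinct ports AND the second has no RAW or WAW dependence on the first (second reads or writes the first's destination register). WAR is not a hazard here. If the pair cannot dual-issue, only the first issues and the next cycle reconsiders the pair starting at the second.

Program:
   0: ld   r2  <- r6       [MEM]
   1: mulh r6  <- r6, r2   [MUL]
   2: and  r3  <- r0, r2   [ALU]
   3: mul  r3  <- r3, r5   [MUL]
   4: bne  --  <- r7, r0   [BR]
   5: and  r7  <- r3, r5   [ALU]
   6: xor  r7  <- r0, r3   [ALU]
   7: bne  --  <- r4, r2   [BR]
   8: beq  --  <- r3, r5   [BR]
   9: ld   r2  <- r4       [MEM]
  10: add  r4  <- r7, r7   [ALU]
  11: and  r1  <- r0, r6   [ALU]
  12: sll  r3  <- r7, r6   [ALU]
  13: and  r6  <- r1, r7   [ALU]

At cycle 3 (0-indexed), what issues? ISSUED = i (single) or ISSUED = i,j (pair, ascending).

ISSUED = 4,5

#0 head=0: ld i0 RAW r2
#1 head=1: mulh and i1,i2 pair
#2 head=3: mul i3 no-port MUL/BR
#3 head=4: bne and i4,i5 pair
#4 head=6: xor bne i6,i7 pair
#5 head=8: beq ld i8,i9 pair
#6 head=10: add and i10,i11 pair
#7 head=12: sll and i12,i13 pair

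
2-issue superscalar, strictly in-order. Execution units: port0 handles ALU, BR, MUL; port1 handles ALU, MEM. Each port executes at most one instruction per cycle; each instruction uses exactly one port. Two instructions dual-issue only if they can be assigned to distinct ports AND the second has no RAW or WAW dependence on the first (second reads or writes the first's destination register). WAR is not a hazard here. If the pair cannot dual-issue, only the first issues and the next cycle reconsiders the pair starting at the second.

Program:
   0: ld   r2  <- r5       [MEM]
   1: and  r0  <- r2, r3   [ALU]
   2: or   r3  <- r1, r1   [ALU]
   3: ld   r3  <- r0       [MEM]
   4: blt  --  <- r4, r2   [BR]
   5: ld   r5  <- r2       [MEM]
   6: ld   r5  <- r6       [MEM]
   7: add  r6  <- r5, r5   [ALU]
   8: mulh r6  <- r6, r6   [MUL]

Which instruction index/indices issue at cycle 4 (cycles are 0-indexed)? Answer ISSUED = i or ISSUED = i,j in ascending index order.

ISSUED = 6

0. ld @i0  | RAW r2
1. and or @i1&i2  | 2-wide
2. ld blt @i3&i4  | 2-wide
3. ld @i5  | no-port MEM/MEM
4. ld @i6  | RAW r5
5. add @i7  | RAW+WAW r6
6. mulh @i8  | tail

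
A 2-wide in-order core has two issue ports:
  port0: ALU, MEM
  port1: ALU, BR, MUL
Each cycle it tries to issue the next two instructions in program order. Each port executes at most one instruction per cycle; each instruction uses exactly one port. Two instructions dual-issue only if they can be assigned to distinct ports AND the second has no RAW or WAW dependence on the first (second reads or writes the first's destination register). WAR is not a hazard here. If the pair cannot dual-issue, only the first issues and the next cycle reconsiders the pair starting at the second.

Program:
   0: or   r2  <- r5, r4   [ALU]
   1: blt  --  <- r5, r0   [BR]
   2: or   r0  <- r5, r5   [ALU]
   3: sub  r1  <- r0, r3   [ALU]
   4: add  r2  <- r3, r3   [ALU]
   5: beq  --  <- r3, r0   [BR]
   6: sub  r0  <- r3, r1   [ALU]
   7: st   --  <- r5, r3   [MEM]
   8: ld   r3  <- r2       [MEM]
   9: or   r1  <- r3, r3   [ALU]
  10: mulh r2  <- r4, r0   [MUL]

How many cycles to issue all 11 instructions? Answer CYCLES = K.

CYCLES = 7

#0 head=0: or.ALU blt.BR i0&i1 2-wide
#1 head=2: or.ALU i2 RAW r0
#2 head=3: sub.ALU add.ALU i3&i4 2-wide
#3 head=5: beq.BR sub.ALU i5&i6 2-wide
#4 head=7: st.MEM i7 no-port MEM/MEM
#5 head=8: ld.MEM i8 RAW r3
#6 head=9: or.ALU mulh.MUL i9&i10 2-wide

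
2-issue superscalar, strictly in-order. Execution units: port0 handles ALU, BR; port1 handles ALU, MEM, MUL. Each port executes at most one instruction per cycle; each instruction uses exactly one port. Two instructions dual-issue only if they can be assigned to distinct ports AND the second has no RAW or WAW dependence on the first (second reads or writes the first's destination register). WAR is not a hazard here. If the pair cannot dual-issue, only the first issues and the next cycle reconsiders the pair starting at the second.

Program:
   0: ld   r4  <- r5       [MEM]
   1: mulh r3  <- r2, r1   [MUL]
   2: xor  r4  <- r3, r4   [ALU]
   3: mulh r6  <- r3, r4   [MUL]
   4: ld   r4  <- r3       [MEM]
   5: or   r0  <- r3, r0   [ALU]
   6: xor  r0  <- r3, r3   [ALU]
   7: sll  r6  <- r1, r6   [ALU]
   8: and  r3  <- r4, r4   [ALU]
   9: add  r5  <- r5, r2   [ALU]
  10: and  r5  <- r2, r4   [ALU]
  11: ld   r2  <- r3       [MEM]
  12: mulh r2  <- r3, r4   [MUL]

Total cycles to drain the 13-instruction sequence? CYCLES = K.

CYCLES = 9

[0] i0  ld  -- no-port MEM/MUL
[1] i1  mulh  -- RAW r3
[2] i2  xor  -- RAW r4
[3] i3  mulh  -- no-port MUL/MEM
[4] i4,i5  ld;or  -- dual
[5] i6,i7  xor;sll  -- dual
[6] i8,i9  and;add  -- dual
[7] i10,i11  and;ld  -- dual
[8] i12  mulh  -- tail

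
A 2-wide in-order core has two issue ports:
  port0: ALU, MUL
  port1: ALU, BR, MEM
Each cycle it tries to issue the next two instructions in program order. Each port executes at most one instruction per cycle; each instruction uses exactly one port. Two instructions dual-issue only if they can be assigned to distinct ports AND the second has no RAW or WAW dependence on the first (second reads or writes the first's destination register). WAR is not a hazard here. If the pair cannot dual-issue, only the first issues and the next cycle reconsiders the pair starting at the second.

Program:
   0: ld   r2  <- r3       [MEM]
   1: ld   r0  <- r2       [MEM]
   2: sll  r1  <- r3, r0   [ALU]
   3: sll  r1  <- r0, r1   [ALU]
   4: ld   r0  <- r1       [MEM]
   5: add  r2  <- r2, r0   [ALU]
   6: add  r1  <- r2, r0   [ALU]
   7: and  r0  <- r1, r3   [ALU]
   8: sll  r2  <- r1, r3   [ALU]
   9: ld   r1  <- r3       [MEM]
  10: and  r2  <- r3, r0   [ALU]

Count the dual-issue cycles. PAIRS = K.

PAIRS = 2

0. ld @i0  | no-port MEM/MEM
1. ld @i1  | RAW r0
2. sll @i2  | RAW+WAW r1
3. sll @i3  | RAW r1
4. ld @i4  | RAW r0
5. add @i5  | RAW r2
6. add @i6  | RAW r1
7. and;sll @i7,i8  | 2-wide
8. ld;and @i9,i10  | 2-wide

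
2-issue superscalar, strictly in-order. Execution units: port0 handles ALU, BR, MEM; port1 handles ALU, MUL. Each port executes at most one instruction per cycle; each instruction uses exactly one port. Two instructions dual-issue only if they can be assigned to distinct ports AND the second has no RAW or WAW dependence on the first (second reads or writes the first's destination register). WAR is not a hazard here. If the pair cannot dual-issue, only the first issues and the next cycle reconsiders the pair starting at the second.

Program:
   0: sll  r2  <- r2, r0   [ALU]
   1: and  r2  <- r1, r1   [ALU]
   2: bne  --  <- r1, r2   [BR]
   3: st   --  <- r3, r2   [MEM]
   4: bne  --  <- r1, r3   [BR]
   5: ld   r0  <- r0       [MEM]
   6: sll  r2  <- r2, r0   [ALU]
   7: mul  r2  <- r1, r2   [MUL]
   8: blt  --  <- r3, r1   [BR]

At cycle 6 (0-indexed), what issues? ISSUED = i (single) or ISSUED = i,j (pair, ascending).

[0] i0  sll  -- WAW r2
[1] i1  and  -- RAW r2
[2] i2  bne  -- no-port BR/MEM
[3] i3  st  -- no-port MEM/BR
[4] i4  bne  -- no-port BR/MEM
[5] i5  ld  -- RAW r0
[6] i6  sll  -- RAW+WAW r2
[7] i7&i8  mul/blt  -- 2-wide

ISSUED = 6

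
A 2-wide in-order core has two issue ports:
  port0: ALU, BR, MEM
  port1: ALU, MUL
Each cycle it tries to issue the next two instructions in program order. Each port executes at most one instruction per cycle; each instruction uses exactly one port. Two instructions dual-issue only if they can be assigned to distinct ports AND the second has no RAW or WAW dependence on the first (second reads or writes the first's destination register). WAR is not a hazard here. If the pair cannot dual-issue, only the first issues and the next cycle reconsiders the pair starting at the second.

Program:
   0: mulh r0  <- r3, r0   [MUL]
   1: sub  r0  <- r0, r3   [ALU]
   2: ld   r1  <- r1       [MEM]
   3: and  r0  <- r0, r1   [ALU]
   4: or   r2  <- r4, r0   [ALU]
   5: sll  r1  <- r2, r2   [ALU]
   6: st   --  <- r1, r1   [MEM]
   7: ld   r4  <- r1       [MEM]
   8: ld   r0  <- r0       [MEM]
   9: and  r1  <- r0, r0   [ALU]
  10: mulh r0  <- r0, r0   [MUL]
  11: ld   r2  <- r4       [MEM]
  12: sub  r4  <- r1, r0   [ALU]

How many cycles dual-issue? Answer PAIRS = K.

c0: i0 mulh  RAW+WAW r0
c1: i1/i2 sub+ld  dual
c2: i3 and  RAW r0
c3: i4 or  RAW r2
c4: i5 sll  RAW r1
c5: i6 st  no-port MEM/MEM
c6: i7 ld  no-port MEM/MEM
c7: i8 ld  RAW r0
c8: i9/i10 and+mulh  dual
c9: i11/i12 ld+sub  dual

PAIRS = 3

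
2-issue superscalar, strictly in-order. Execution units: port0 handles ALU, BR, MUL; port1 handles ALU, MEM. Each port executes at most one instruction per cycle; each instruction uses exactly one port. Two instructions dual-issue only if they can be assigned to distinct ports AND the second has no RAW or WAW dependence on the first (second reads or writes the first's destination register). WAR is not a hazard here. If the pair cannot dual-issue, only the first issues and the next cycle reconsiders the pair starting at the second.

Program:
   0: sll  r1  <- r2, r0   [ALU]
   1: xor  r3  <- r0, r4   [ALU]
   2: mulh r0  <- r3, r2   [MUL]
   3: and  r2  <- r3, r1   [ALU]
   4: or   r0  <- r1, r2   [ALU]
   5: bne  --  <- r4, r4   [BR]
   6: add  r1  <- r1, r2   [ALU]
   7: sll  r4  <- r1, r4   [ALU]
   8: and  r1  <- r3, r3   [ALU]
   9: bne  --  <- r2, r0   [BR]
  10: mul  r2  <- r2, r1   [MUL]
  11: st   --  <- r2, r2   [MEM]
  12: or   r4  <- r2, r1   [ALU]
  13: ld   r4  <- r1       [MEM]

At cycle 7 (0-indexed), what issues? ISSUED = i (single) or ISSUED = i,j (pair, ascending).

ISSUED = 11,12

  cy0 -> i0/i1 (sll xor) 2-wide
  cy1 -> i2/i3 (mulh and) 2-wide
  cy2 -> i4/i5 (or bne) 2-wide
  cy3 -> i6 (add) RAW r1
  cy4 -> i7/i8 (sll and) 2-wide
  cy5 -> i9 (bne) no-port BR/MUL
  cy6 -> i10 (mul) RAW r2
  cy7 -> i11/i12 (st or) 2-wide
  cy8 -> i13 (ld) tail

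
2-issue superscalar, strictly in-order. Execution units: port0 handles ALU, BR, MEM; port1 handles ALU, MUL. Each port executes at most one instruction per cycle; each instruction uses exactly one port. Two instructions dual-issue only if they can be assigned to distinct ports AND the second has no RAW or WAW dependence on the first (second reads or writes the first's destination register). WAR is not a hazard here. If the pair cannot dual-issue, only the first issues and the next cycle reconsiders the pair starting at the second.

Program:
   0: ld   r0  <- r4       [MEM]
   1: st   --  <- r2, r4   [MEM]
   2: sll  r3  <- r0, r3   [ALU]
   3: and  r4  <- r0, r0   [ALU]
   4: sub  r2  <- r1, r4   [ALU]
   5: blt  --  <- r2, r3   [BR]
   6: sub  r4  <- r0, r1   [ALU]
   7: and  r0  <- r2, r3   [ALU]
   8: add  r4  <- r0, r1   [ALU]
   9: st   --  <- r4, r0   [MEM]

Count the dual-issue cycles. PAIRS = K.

[0] i0  ld.MEM  -- no-port MEM/MEM
[1] i1/i2  st.MEM/sll.ALU  -- pair
[2] i3  and.ALU  -- RAW r4
[3] i4  sub.ALU  -- RAW r2
[4] i5/i6  blt.BR/sub.ALU  -- pair
[5] i7  and.ALU  -- RAW r0
[6] i8  add.ALU  -- RAW r4
[7] i9  st.MEM  -- tail

PAIRS = 2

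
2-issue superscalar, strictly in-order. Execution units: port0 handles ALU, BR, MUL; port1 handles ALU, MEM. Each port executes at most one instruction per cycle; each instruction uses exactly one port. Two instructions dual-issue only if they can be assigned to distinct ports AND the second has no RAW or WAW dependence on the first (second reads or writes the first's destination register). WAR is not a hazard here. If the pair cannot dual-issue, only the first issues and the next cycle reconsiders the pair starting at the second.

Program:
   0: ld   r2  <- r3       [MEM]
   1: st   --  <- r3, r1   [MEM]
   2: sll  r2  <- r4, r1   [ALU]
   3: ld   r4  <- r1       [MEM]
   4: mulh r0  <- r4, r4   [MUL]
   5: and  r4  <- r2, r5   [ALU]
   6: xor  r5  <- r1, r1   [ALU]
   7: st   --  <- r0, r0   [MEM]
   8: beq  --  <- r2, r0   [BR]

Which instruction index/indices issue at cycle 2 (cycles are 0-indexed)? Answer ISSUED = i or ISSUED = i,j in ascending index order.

0. ld.MEM @i0  | no-port MEM/MEM
1. st.MEM sll.ALU @i1&i2  | dual
2. ld.MEM @i3  | RAW r4
3. mulh.MUL and.ALU @i4&i5  | dual
4. xor.ALU st.MEM @i6&i7  | dual
5. beq.BR @i8  | tail

ISSUED = 3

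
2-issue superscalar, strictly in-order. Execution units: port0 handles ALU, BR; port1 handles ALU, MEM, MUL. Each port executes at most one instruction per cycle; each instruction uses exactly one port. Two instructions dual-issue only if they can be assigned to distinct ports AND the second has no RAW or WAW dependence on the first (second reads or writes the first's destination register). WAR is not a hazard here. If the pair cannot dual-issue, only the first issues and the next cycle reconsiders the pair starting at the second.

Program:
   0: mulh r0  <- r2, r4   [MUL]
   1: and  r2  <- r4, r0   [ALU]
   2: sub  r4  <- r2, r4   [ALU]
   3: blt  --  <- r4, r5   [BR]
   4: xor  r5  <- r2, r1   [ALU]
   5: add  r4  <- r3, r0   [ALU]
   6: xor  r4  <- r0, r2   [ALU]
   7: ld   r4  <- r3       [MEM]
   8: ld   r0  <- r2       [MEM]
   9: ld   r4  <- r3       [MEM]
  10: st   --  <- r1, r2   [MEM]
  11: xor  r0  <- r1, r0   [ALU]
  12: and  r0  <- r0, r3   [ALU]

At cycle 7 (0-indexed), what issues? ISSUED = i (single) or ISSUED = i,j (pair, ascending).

t=0 i0:mulh.MUL ; RAW r0
t=1 i1:and.ALU ; RAW r2
t=2 i2:sub.ALU ; RAW r4
t=3 i3+i4:blt.BR/xor.ALU ; dual
t=4 i5:add.ALU ; WAW r4
t=5 i6:xor.ALU ; WAW r4
t=6 i7:ld.MEM ; no-port MEM/MEM
t=7 i8:ld.MEM ; no-port MEM/MEM
t=8 i9:ld.MEM ; no-port MEM/MEM
t=9 i10+i11:st.MEM/xor.ALU ; dual
t=10 i12:and.ALU ; tail

ISSUED = 8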